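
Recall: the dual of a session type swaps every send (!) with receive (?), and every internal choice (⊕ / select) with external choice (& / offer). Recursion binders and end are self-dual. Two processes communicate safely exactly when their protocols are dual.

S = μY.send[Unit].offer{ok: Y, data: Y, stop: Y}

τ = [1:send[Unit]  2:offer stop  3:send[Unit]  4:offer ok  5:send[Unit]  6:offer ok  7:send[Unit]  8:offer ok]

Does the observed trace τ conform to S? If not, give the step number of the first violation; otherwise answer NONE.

NONE

@1 send[Unit]  ✓  cont: offer{ok: μY.…, data: μY.…, stop: μY.…}
@2 offer stop  ✓  cont: μY.…
@3 send[Unit]  ✓  cont: offer{ok: μY.…, data: μY.…, stop: μY.…}
@4 offer ok  ✓  cont: μY.…
@5 send[Unit]  ✓  cont: offer{ok: μY.…, data: μY.…, stop: μY.…}
@6 offer ok  ✓  cont: μY.…
@7 send[Unit]  ✓  cont: offer{ok: μY.…, data: μY.…, stop: μY.…}
@8 offer ok  ✓  cont: μY.…
trace exhausted — no violation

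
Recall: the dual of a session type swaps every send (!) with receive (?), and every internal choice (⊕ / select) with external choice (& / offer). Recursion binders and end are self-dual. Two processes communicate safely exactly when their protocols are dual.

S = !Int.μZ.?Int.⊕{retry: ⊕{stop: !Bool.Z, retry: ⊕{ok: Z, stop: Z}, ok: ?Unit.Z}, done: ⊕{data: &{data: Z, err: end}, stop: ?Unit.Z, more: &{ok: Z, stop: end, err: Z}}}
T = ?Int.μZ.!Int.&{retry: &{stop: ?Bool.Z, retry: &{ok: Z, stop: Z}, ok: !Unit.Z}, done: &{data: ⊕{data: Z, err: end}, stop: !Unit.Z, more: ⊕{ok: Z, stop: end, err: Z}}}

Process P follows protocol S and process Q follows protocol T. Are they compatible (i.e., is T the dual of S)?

!Int ‖ ?Int  ok
  μZ ‖ μZ  ok (μ self-dual)
    ?Int ‖ !Int  ok
      ⊕{retry,done} ‖ &{retry,done}  ok same labels
        case retry:
          ⊕{stop,retry,ok} ‖ &{stop,retry,ok}  ok same labels
            case stop:
              !Bool ‖ ?Bool  ok
                Z ‖ Z  ok
            case retry:
              ⊕{ok,stop} ‖ &{ok,stop}  ok same labels
                case ok:
                  Z ‖ Z  ok
                case stop:
                  Z ‖ Z  ok
            case ok:
              ?Unit ‖ !Unit  ok
                Z ‖ Z  ok
        case done:
          ⊕{data,stop,more} ‖ &{data,stop,more}  ok same labels
            case data:
              &{data,err} ‖ ⊕{data,err}  ok same labels
                case data:
                  Z ‖ Z  ok
                case err:
                  end ‖ end  ok
            case stop:
              ?Unit ‖ !Unit  ok
                Z ‖ Z  ok
            case more:
              &{ok,stop,err} ‖ ⊕{ok,stop,err}  ok same labels
                case ok:
                  Z ‖ Z  ok
                case stop:
                  end ‖ end  ok
                case err:
                  Z ‖ Z  ok

YES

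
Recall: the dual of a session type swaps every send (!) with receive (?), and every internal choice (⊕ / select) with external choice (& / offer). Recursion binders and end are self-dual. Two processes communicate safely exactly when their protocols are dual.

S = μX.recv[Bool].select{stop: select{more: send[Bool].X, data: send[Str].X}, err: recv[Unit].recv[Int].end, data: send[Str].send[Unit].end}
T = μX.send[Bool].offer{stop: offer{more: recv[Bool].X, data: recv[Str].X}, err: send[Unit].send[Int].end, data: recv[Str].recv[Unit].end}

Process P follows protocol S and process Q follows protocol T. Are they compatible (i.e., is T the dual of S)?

YES

μX vs μX  match (binder kept)
  recv[Bool] vs send[Bool]  match
    select{stop,err,data} vs offer{stop,err,data}  match same labels
      [stop]
        select{more,data} vs offer{more,data}  match same labels
          [more]
            send[Bool] vs recv[Bool]  match
              X vs X  match
          [data]
            send[Str] vs recv[Str]  match
              X vs X  match
      [err]
        recv[Unit] vs send[Unit]  match
          recv[Int] vs send[Int]  match
            end vs end  match
      [data]
        send[Str] vs recv[Str]  match
          send[Unit] vs recv[Unit]  match
            end vs end  match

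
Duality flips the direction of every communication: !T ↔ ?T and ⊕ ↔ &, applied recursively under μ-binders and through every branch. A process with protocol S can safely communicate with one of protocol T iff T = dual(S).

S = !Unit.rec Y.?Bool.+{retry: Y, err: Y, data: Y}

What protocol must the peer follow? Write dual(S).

?Unit.rec Y.!Bool.&{retry: Y, err: Y, data: Y}

!Unit = ?Unit
  rec Y = rec Y  (rec unchanged)
    ?Bool = !Bool
      +{retry,err,data} = &{retry,err,data}  (internal→external)
        • retry:
          Y ↦ Y
        • err:
          Y ↦ Y
        • data:
          Y ↦ Y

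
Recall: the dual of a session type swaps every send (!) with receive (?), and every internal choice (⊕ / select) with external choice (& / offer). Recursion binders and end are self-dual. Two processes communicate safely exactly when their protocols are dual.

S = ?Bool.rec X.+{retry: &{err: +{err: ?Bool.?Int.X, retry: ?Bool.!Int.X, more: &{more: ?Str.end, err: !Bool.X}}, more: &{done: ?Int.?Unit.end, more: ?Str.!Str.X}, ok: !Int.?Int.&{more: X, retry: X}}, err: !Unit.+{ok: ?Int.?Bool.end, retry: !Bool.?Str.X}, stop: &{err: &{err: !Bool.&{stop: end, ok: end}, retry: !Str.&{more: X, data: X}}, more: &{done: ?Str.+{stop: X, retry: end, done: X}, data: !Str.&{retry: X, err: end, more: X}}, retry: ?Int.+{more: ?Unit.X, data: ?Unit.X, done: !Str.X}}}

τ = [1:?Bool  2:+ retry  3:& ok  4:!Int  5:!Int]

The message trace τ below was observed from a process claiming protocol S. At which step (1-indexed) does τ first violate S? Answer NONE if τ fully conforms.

5

@1 ?Bool  ok  cont: rec X.…
@2 + retry  ok  cont: &{err: +{err: ?Bool.?Int.rec X.…, retry: ?Bool.!Int.rec X.…, more: &{more: ?Str.end, err: !Bool.rec X.…}}, more: &{done: ?Int.?Unit.end, more: ?Str.!Str.rec X.…}, ok: !Int.?Int.&{more: rec X.…, retry: rec X.…}}
@3 & ok  ok  cont: !Int.?Int.&{more: rec X.…, retry: rec X.…}
@4 !Int  ok  cont: ?Int.&{more: rec X.…, retry: rec X.…}
@5 got !Int, protocol expects ?Int  ✗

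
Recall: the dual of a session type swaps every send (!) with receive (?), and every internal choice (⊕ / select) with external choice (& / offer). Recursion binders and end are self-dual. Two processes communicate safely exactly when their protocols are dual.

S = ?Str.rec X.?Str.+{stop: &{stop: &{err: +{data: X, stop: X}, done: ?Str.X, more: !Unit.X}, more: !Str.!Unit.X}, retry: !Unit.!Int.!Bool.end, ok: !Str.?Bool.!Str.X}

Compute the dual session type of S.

?Str → !Str
  rec X → rec X  (μ self-dual)
    ?Str → !Str
      +{stop,retry,ok} → &{stop,retry,ok}  (select→offer)
        [stop]
          &{stop,more} → +{stop,more}  (&→⊕)
            [stop]
              &{err,done,more} → +{err,done,more}  (&→⊕)
                [err]
                  +{data,stop} → &{data,stop}  (select→offer)
                    [data]
                      X self-dual
                    [stop]
                      X self-dual
                [done]
                  ?Str → !Str
                    X self-dual
                [more]
                  !Unit → ?Unit
                    X self-dual
            [more]
              !Str → ?Str
                !Unit → ?Unit
                  X self-dual
        [retry]
          !Unit → ?Unit
            !Int → ?Int
              !Bool → ?Bool
                end self-dual
        [ok]
          !Str → ?Str
            ?Bool → !Bool
              !Str → ?Str
                X self-dual

!Str.rec X.!Str.&{stop: +{stop: +{err: &{data: X, stop: X}, done: !Str.X, more: ?Unit.X}, more: ?Str.?Unit.X}, retry: ?Unit.?Int.?Bool.end, ok: ?Str.!Bool.?Str.X}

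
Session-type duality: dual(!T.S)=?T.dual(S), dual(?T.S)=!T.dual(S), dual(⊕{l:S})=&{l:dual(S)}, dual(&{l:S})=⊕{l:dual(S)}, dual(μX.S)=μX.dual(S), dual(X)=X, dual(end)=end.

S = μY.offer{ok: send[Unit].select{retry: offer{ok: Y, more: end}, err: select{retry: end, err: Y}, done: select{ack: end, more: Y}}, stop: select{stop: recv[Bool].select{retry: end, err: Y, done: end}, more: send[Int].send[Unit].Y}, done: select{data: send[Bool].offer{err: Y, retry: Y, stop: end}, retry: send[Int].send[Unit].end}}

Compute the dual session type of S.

μY.select{ok: recv[Unit].offer{retry: select{ok: Y, more: end}, err: offer{retry: end, err: Y}, done: offer{ack: end, more: Y}}, stop: offer{stop: send[Bool].offer{retry: end, err: Y, done: end}, more: recv[Int].recv[Unit].Y}, done: offer{data: recv[Bool].select{err: Y, retry: Y, stop: end}, retry: recv[Int].recv[Unit].end}}

μY → μY  (μ self-dual)
  offer{ok,stop,done} → select{ok,stop,done}  (offer→select)
    [ok]
      send[Unit] → recv[Unit]
        select{retry,err,done} → offer{retry,err,done}  (select→offer)
          [retry]
            offer{ok,more} → select{ok,more}  (offer→select)
              [ok]
                Y self-dual
              [more]
                end self-dual
          [err]
            select{retry,err} → offer{retry,err}  (select→offer)
              [retry]
                end self-dual
              [err]
                Y self-dual
          [done]
            select{ack,more} → offer{ack,more}  (select→offer)
              [ack]
                end self-dual
              [more]
                Y self-dual
    [stop]
      select{stop,more} → offer{stop,more}  (select→offer)
        [stop]
          recv[Bool] → send[Bool]
            select{retry,err,done} → offer{retry,err,done}  (select→offer)
              [retry]
                end self-dual
              [err]
                Y self-dual
              [done]
                end self-dual
        [more]
          send[Int] → recv[Int]
            send[Unit] → recv[Unit]
              Y self-dual
    [done]
      select{data,retry} → offer{data,retry}  (select→offer)
        [data]
          send[Bool] → recv[Bool]
            offer{err,retry,stop} → select{err,retry,stop}  (offer→select)
              [err]
                Y self-dual
              [retry]
                Y self-dual
              [stop]
                end self-dual
        [retry]
          send[Int] → recv[Int]
            send[Unit] → recv[Unit]
              end self-dual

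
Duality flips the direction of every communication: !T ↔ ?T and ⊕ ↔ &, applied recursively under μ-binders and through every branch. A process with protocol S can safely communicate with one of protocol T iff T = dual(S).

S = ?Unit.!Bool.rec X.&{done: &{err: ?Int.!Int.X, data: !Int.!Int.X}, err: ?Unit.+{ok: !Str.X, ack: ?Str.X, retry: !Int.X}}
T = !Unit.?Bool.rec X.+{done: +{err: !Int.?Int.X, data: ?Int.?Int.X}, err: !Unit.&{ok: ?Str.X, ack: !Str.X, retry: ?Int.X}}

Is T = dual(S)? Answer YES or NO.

YES

?Unit vs !Unit  ok
  !Bool vs ?Bool  ok
    rec X vs rec X  ok (μ self-dual)
      &{done,err} vs +{done,err}  ok labels match
        case done:
          &{err,data} vs +{err,data}  ok labels match
            case err:
              ?Int vs !Int  ok
                !Int vs ?Int  ok
                  X vs X  ok
            case data:
              !Int vs ?Int  ok
                !Int vs ?Int  ok
                  X vs X  ok
        case err:
          ?Unit vs !Unit  ok
            +{ok,ack,retry} vs &{ok,ack,retry}  ok labels match
              case ok:
                !Str vs ?Str  ok
                  X vs X  ok
              case ack:
                ?Str vs !Str  ok
                  X vs X  ok
              case retry:
                !Int vs ?Int  ok
                  X vs X  ok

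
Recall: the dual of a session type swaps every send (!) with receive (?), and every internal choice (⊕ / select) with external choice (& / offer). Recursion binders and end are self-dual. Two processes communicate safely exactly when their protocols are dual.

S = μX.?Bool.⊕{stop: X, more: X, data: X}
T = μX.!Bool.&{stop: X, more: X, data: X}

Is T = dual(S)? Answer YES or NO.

YES

μX ‖ μX  match (μ self-dual)
  ?Bool ‖ !Bool  match
    ⊕{stop,more,data} ‖ &{stop,more,data}  match same labels
      • stop:
        X ‖ X  match
      • more:
        X ‖ X  match
      • data:
        X ‖ X  match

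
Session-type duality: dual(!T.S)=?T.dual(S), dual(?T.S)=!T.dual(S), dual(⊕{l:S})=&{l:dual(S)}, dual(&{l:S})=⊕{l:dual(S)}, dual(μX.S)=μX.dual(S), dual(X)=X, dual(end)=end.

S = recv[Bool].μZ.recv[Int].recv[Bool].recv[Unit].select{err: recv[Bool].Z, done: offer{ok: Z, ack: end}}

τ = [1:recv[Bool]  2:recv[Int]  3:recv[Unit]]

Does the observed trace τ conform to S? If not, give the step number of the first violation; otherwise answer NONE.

@1 recv[Bool]  ✓  cont: μZ.…
@2 recv[Int]  ✓  cont: recv[Bool].recv[Unit].select{err: recv[Bool].μZ.…, done: offer{ok: μZ.…, ack: end}}
@3 got recv[Unit], protocol expects recv[Bool]  ✗

3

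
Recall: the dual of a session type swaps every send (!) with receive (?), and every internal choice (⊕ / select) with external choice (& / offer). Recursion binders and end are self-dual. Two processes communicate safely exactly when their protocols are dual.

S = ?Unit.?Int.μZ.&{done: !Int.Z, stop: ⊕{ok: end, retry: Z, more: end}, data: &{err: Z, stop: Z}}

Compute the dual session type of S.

!Unit.!Int.μZ.⊕{done: ?Int.Z, stop: &{ok: end, retry: Z, more: end}, data: ⊕{err: Z, stop: Z}}

?Unit ↦ !Unit
  ?Int ↦ !Int
    μZ ↦ μZ  (μ self-dual)
      &{done,stop,data} ↦ ⊕{done,stop,data}  (external→internal)
        [done]
          !Int ↦ ?Int
            Z ↦ Z
        [stop]
          ⊕{ok,retry,more} ↦ &{ok,retry,more}  (select→offer)
            [ok]
              end ↦ end
            [retry]
              Z ↦ Z
            [more]
              end ↦ end
        [data]
          &{err,stop} ↦ ⊕{err,stop}  (external→internal)
            [err]
              Z ↦ Z
            [stop]
              Z ↦ Z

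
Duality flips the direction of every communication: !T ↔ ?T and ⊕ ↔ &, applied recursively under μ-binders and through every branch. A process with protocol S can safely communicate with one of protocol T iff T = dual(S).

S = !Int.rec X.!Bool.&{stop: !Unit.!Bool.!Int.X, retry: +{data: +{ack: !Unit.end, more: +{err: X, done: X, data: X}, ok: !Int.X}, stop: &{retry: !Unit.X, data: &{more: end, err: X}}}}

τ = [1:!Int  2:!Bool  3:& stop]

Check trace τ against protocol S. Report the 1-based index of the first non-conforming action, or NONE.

NONE

[1] !Int  ok  now at rec X.…
[2] !Bool  ok  now at &{stop: !Unit.!Bool.!Int.rec X.…, retry: +{data: +{ack: !Unit.end, more: +{err: rec X.…, done: rec X.…, data: rec X.…}, ok: !Int.rec X.…}, stop: &{retry: !Unit.rec X.…, data: &{more: end, err: rec X.…}}}}
[3] & stop  ok  now at !Unit.!Bool.!Int.rec X.…
τ conforms to S (length 3)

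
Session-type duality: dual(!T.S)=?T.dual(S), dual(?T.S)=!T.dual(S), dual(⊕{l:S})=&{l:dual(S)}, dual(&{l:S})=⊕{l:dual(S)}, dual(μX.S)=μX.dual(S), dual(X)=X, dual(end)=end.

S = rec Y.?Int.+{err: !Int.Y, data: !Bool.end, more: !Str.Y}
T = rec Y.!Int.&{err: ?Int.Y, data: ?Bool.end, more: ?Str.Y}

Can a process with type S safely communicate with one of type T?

YES

rec Y vs rec Y  match (μ self-dual)
  ?Int vs !Int  match
    +{err,data,more} vs &{err,data,more}  match same labels
      [err]
        !Int vs ?Int  match
          Y vs Y  match
      [data]
        !Bool vs ?Bool  match
          end vs end  match
      [more]
        !Str vs ?Str  match
          Y vs Y  match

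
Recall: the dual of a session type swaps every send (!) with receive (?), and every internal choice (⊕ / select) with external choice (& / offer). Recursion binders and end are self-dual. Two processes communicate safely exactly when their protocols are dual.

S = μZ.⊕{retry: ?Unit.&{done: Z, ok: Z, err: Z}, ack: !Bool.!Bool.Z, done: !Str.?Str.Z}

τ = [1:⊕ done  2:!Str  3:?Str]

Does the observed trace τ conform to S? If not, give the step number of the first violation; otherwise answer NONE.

[1] ⊕ done  ✓  cont: !Str.?Str.μZ.…
[2] !Str  ✓  cont: ?Str.μZ.…
[3] ?Str  ✓  cont: μZ.…
τ conforms to S (length 3)

NONE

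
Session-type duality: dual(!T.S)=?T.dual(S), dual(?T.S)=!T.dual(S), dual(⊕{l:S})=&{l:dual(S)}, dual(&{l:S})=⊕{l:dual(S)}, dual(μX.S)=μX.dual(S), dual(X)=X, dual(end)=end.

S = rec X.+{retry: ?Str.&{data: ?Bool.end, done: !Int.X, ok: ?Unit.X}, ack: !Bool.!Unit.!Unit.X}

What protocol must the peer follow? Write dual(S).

rec X.&{retry: !Str.+{data: !Bool.end, done: ?Int.X, ok: !Unit.X}, ack: ?Bool.?Unit.?Unit.X}

rec X ↦ rec X  (binder kept)
  +{retry,ack} ↦ &{retry,ack}  (⊕→&)
    case retry:
      ?Str ↦ !Str
        &{data,done,ok} ↦ +{data,done,ok}  (&→⊕)
          case data:
            ?Bool ↦ !Bool
              end self-dual
          case done:
            !Int ↦ ?Int
              X self-dual
          case ok:
            ?Unit ↦ !Unit
              X self-dual
    case ack:
      !Bool ↦ ?Bool
        !Unit ↦ ?Unit
          !Unit ↦ ?Unit
            X self-dual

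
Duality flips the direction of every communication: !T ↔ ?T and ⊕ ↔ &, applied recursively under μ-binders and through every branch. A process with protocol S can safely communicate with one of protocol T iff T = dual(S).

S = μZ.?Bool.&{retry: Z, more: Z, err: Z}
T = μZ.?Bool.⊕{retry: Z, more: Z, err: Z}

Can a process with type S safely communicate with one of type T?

μZ | μZ  ✓ (binder kept)
  ?Bool | ?Bool  ✗ same direction on both sides — not dual

NO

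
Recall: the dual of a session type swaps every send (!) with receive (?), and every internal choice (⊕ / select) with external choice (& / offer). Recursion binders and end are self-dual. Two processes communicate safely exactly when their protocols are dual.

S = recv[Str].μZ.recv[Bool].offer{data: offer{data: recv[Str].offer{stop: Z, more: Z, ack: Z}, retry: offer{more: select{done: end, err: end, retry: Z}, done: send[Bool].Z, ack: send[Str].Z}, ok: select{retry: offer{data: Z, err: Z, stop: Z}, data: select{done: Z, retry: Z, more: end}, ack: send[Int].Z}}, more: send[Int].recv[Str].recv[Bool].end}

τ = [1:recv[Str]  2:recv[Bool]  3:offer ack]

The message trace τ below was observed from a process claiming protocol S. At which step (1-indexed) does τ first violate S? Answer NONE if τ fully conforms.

step 1: recv[Str]  ✓  now at μZ.…
step 2: recv[Bool]  ✓  now at offer{data: offer{data: recv[Str].offer{stop: μZ.…, more: μZ.…, ack: μZ.…}, retry: offer{more: select{done: end, err: end, retry: μZ.…}, done: send[Bool].μZ.…, ack: send[Str].μZ.…}, ok: select{retry: offer{data: μZ.…, err: μZ.…, stop: μZ.…}, data: select{done: μZ.…, retry: μZ.…, more: end}, ack: send[Int].μZ.…}}, more: send[Int].recv[Str].recv[Bool].end}
step 3: got offer ack, protocol expects offer data or offer more  ✗

3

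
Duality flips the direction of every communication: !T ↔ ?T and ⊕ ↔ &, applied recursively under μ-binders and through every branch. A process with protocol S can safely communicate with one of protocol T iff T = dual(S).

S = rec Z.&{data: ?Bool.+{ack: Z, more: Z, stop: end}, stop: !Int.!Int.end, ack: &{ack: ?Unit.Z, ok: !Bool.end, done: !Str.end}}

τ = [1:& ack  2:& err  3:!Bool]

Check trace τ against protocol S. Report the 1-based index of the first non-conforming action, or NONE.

2

[1] & ack  match  cont: &{ack: ?Unit.rec Z.…, ok: !Bool.end, done: !Str.end}
[2] got & err, protocol expects & ack or & ok or & done  ✗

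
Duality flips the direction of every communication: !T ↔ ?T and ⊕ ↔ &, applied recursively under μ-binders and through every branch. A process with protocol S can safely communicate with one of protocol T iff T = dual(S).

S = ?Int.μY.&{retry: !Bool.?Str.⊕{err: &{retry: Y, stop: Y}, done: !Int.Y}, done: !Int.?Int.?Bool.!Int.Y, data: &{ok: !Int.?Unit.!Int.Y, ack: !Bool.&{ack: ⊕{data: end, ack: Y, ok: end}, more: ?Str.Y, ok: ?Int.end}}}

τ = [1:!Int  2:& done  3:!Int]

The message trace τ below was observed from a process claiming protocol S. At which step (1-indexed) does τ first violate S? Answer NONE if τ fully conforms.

1

[1] got !Int, protocol expects ?Int  ✗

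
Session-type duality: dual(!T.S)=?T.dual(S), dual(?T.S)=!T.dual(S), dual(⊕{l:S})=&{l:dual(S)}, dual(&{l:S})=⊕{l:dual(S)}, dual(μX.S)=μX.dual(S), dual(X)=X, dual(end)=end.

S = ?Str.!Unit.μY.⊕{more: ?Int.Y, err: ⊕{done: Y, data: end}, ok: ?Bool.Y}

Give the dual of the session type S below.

!Str.?Unit.μY.&{more: !Int.Y, err: &{done: Y, data: end}, ok: !Bool.Y}

?Str ↦ !Str
  !Unit ↦ ?Unit
    μY ↦ μY  (binder kept)
      ⊕{more,err,ok} ↦ &{more,err,ok}  (⊕→&)
        case more:
          ?Int ↦ !Int
            Y ↦ Y
        case err:
          ⊕{done,data} ↦ &{done,data}  (⊕→&)
            case done:
              Y ↦ Y
            case data:
              end ↦ end
        case ok:
          ?Bool ↦ !Bool
            Y ↦ Y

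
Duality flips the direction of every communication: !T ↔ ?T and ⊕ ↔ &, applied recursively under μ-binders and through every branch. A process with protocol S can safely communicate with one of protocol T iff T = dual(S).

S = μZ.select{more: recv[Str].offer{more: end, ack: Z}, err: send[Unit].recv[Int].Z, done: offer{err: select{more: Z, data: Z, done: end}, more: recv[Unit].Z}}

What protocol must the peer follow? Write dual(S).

μZ ↦ μZ  (rec unchanged)
  select{more,err,done} ↦ offer{more,err,done}  (⊕→&)
    case more:
      recv[Str] ↦ send[Str]
        offer{more,ack} ↦ select{more,ack}  (offer→select)
          case more:
            end self-dual
          case ack:
            Z self-dual
    case err:
      send[Unit] ↦ recv[Unit]
        recv[Int] ↦ send[Int]
          Z self-dual
    case done:
      offer{err,more} ↦ select{err,more}  (offer→select)
        case err:
          select{more,data,done} ↦ offer{more,data,done}  (⊕→&)
            case more:
              Z self-dual
            case data:
              Z self-dual
            case done:
              end self-dual
        case more:
          recv[Unit] ↦ send[Unit]
            Z self-dual

μZ.offer{more: send[Str].select{more: end, ack: Z}, err: recv[Unit].send[Int].Z, done: select{err: offer{more: Z, data: Z, done: end}, more: send[Unit].Z}}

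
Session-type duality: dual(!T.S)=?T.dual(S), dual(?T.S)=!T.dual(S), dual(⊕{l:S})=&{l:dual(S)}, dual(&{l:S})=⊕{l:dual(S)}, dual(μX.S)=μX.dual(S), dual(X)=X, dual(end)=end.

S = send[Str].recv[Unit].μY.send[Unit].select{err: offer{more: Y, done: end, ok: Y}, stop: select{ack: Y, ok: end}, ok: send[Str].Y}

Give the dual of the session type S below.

send[Str] ↦ recv[Str]
  recv[Unit] ↦ send[Unit]
    μY ↦ μY  (binder kept)
      send[Unit] ↦ recv[Unit]
        select{err,stop,ok} ↦ offer{err,stop,ok}  (internal→external)
          • err:
            offer{more,done,ok} ↦ select{more,done,ok}  (offer→select)
              • more:
                dual(Y) = Y
              • done:
                dual(end) = end
              • ok:
                dual(Y) = Y
          • stop:
            select{ack,ok} ↦ offer{ack,ok}  (internal→external)
              • ack:
                dual(Y) = Y
              • ok:
                dual(end) = end
          • ok:
            send[Str] ↦ recv[Str]
              dual(Y) = Y

recv[Str].send[Unit].μY.recv[Unit].offer{err: select{more: Y, done: end, ok: Y}, stop: offer{ack: Y, ok: end}, ok: recv[Str].Y}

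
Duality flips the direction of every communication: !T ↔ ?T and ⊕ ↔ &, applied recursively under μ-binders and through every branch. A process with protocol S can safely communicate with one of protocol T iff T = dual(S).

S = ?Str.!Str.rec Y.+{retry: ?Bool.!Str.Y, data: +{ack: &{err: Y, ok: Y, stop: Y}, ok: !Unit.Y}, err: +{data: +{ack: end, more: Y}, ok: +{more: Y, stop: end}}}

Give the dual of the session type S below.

?Str ↦ !Str
  !Str ↦ ?Str
    rec Y ↦ rec Y  (μ self-dual)
      +{retry,data,err} ↦ &{retry,data,err}  (select→offer)
        case retry:
          ?Bool ↦ !Bool
            !Str ↦ ?Str
              dual(Y) = Y
        case data:
          +{ack,ok} ↦ &{ack,ok}  (select→offer)
            case ack:
              &{err,ok,stop} ↦ +{err,ok,stop}  (offer→select)
                case err:
                  dual(Y) = Y
                case ok:
                  dual(Y) = Y
                case stop:
                  dual(Y) = Y
            case ok:
              !Unit ↦ ?Unit
                dual(Y) = Y
        case err:
          +{data,ok} ↦ &{data,ok}  (select→offer)
            case data:
              +{ack,more} ↦ &{ack,more}  (select→offer)
                case ack:
                  dual(end) = end
                case more:
                  dual(Y) = Y
            case ok:
              +{more,stop} ↦ &{more,stop}  (select→offer)
                case more:
                  dual(Y) = Y
                case stop:
                  dual(end) = end

!Str.?Str.rec Y.&{retry: !Bool.?Str.Y, data: &{ack: +{err: Y, ok: Y, stop: Y}, ok: ?Unit.Y}, err: &{data: &{ack: end, more: Y}, ok: &{more: Y, stop: end}}}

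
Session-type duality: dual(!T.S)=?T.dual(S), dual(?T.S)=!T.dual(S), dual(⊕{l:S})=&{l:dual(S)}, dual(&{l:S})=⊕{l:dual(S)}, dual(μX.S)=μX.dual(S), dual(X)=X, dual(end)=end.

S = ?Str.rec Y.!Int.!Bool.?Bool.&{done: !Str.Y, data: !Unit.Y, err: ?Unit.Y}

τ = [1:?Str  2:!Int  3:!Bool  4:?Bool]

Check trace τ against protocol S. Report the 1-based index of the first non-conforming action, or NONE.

NONE

[1] ?Str  ✓  cont: rec Y.…
[2] !Int  ✓  cont: !Bool.?Bool.&{done: !Str.rec Y.…, data: !Unit.rec Y.…, err: ?Unit.rec Y.…}
[3] !Bool  ✓  cont: ?Bool.&{done: !Str.rec Y.…, data: !Unit.rec Y.…, err: ?Unit.rec Y.…}
[4] ?Bool  ✓  cont: &{done: !Str.rec Y.…, data: !Unit.rec Y.…, err: ?Unit.rec Y.…}
all 4 steps conform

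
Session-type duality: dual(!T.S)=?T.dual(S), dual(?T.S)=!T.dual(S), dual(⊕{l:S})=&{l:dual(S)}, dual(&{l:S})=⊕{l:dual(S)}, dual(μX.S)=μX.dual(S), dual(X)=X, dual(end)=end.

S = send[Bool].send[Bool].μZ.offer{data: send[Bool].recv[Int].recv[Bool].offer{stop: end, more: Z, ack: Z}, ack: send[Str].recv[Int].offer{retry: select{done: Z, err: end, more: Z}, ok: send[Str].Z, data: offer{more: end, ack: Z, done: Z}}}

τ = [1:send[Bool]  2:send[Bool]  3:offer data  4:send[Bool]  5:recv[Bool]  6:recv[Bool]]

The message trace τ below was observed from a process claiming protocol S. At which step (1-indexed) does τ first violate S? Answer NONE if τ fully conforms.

5

@1 send[Bool]  match  cont: send[Bool].μZ.…
@2 send[Bool]  match  cont: μZ.…
@3 offer data  match  cont: send[Bool].recv[Int].recv[Bool].offer{stop: end, more: μZ.…, ack: μZ.…}
@4 send[Bool]  match  cont: recv[Int].recv[Bool].offer{stop: end, more: μZ.…, ack: μZ.…}
@5 got recv[Bool], protocol expects recv[Int]  ✗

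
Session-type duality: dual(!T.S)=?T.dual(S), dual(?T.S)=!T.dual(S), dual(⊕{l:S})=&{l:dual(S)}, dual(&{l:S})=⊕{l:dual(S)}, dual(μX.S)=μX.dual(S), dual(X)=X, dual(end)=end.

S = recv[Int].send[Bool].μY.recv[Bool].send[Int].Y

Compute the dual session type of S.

send[Int].recv[Bool].μY.send[Bool].recv[Int].Y

recv[Int] → send[Int]
  send[Bool] → recv[Bool]
    μY → μY  (μ self-dual)
      recv[Bool] → send[Bool]
        send[Int] → recv[Int]
          dual(Y) = Y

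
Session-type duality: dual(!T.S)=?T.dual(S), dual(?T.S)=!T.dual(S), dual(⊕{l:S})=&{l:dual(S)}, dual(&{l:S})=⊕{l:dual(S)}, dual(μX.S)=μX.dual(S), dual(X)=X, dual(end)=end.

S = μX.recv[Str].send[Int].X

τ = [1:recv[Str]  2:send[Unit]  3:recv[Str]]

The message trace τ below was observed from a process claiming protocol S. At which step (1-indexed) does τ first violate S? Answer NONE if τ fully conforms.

[1] recv[Str]  match  state: send[Int].μX.…
[2] got send[Unit], protocol expects send[Int]  ✗

2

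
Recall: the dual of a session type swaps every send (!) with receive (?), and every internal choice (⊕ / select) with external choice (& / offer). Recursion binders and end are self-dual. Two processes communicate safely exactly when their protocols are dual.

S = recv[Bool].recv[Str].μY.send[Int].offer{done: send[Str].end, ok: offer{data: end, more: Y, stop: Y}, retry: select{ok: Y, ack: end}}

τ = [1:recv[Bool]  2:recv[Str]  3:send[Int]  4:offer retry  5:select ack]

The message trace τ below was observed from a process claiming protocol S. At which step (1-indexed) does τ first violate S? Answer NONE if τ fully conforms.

NONE

[1] recv[Bool]  match  residual = recv[Str].μY.…
[2] recv[Str]  match  residual = μY.…
[3] send[Int]  match  residual = offer{done: send[Str].end, ok: offer{data: end, more: μY.…, stop: μY.…}, retry: select{ok: μY.…, ack: end}}
[4] offer retry  match  residual = select{ok: μY.…, ack: end}
[5] select ack  match  residual = end
τ conforms to S (length 5)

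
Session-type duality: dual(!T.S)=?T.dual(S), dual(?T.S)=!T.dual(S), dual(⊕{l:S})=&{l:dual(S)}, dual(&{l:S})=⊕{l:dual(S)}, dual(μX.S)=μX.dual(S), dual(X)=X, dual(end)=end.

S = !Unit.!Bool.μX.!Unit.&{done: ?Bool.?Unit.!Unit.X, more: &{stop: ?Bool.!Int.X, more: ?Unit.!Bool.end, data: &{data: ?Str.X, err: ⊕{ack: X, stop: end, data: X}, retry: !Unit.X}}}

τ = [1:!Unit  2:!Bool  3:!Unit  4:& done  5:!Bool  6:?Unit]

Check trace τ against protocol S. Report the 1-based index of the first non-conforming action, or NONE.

[1] !Unit  match  residual = !Bool.μX.…
[2] !Bool  match  residual = μX.…
[3] !Unit  match  residual = &{done: ?Bool.?Unit.!Unit.μX.…, more: &{stop: ?Bool.!Int.μX.…, more: ?Unit.!Bool.end, data: &{data: ?Str.μX.…, err: ⊕{ack: μX.…, stop: end, data: μX.…}, retry: !Unit.μX.…}}}
[4] & done  match  residual = ?Bool.?Unit.!Unit.μX.…
[5] got !Bool, protocol expects ?Bool  ✗

5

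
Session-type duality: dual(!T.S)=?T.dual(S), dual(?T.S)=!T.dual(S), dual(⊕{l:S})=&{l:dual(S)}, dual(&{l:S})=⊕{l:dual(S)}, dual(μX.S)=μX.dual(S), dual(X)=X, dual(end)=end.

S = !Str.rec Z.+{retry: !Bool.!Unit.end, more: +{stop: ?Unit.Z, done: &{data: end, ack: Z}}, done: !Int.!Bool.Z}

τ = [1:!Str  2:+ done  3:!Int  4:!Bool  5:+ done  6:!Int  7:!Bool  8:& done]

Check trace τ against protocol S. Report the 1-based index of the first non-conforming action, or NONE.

8

step 1: !Str  match  now at rec Z.…
step 2: + done  match  now at !Int.!Bool.rec Z.…
step 3: !Int  match  now at !Bool.rec Z.…
step 4: !Bool  match  now at rec Z.…
step 5: + done  match  now at !Int.!Bool.rec Z.…
step 6: !Int  match  now at !Bool.rec Z.…
step 7: !Bool  match  now at rec Z.…
step 8: got & done, protocol expects + retry or + more or + done  ✗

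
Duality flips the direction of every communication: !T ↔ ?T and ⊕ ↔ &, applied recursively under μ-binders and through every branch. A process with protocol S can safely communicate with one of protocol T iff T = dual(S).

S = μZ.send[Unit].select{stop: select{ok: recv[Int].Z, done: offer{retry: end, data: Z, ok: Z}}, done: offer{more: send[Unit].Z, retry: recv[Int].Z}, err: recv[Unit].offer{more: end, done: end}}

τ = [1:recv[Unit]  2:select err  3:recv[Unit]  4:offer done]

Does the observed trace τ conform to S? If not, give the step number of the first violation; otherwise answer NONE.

[1] got recv[Unit], protocol expects send[Unit]  ✗

1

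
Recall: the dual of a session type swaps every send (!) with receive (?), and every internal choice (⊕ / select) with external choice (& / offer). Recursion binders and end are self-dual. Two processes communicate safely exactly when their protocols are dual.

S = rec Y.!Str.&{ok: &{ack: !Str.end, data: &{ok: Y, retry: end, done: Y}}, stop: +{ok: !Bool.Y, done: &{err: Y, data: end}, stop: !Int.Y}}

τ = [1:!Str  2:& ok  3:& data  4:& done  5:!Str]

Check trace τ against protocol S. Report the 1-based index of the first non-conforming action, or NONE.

NONE

[1] !Str  match  now at &{ok: &{ack: !Str.end, data: &{ok: rec Y.…, retry: end, done: rec Y.…}}, stop: +{ok: !Bool.rec Y.…, done: &{err: rec Y.…, data: end}, stop: !Int.rec Y.…}}
[2] & ok  match  now at &{ack: !Str.end, data: &{ok: rec Y.…, retry: end, done: rec Y.…}}
[3] & data  match  now at &{ok: rec Y.…, retry: end, done: rec Y.…}
[4] & done  match  now at rec Y.…
[5] !Str  match  now at &{ok: &{ack: !Str.end, data: &{ok: rec Y.…, retry: end, done: rec Y.…}}, stop: +{ok: !Bool.rec Y.…, done: &{err: rec Y.…, data: end}, stop: !Int.rec Y.…}}
all 5 steps conform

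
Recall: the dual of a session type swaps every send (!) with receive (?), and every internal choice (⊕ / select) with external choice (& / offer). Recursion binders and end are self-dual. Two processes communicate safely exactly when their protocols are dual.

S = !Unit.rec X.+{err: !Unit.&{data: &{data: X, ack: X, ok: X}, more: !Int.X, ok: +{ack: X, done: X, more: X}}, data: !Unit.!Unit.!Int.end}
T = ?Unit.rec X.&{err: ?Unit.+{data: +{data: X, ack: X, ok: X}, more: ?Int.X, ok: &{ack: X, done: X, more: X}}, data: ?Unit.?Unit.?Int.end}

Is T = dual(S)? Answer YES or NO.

!Unit vs ?Unit  ok
  rec X vs rec X  ok (μ self-dual)
    +{err,data} vs &{err,data}  ok label sets agree
      case err:
        !Unit vs ?Unit  ok
          &{data,more,ok} vs +{data,more,ok}  ok label sets agree
            case data:
              &{data,ack,ok} vs +{data,ack,ok}  ok label sets agree
                case data:
                  X vs X  ok
                case ack:
                  X vs X  ok
                case ok:
                  X vs X  ok
            case more:
              !Int vs ?Int  ok
                X vs X  ok
            case ok:
              +{ack,done,more} vs &{ack,done,more}  ok label sets agree
                case ack:
                  X vs X  ok
                case done:
                  X vs X  ok
                case more:
                  X vs X  ok
      case data:
        !Unit vs ?Unit  ok
          !Unit vs ?Unit  ok
            !Int vs ?Int  ok
              end vs end  ok

YES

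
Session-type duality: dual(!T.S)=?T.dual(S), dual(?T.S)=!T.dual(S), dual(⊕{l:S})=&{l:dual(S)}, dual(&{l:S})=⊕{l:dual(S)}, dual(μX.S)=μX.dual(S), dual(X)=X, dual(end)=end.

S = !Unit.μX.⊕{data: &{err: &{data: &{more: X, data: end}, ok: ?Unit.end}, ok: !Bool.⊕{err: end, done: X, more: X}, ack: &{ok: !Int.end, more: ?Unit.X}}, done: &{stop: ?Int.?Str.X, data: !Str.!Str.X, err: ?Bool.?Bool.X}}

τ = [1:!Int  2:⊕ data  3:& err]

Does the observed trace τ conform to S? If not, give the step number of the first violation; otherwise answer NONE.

1

step 1: got !Int, protocol expects !Unit  ✗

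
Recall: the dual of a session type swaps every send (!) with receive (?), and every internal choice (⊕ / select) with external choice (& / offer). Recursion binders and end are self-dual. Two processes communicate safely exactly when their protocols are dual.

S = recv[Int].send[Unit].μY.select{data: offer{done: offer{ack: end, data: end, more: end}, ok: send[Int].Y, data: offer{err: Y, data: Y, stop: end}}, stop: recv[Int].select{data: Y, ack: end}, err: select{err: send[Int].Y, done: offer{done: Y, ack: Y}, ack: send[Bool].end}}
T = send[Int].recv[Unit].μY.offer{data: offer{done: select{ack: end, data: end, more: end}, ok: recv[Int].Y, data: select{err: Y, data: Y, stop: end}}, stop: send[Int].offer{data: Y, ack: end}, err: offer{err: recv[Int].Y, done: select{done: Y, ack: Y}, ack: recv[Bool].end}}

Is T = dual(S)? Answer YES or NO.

recv[Int] | send[Int]  ✓
  send[Unit] | recv[Unit]  ✓
    μY | μY  ✓ (μ self-dual)
      select{data,stop,err} | offer{data,stop,err}  ✓ labels match
        [data]
          offer{done,ok,data} | offer{done,ok,data}  ✗ choice polarity not flipped — not dual

NO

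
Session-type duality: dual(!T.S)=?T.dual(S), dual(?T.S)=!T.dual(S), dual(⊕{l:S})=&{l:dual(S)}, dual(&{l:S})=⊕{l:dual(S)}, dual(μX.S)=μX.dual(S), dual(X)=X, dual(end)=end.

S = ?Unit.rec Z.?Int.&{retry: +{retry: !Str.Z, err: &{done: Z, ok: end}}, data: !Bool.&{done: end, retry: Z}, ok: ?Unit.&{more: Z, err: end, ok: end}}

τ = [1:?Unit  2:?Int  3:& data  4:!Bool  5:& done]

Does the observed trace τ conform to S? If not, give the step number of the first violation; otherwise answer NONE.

NONE

[1] ?Unit  ✓  now at rec Z.…
[2] ?Int  ✓  now at &{retry: +{retry: !Str.rec Z.…, err: &{done: rec Z.…, ok: end}}, data: !Bool.&{done: end, retry: rec Z.…}, ok: ?Unit.&{more: rec Z.…, err: end, ok: end}}
[3] & data  ✓  now at !Bool.&{done: end, retry: rec Z.…}
[4] !Bool  ✓  now at &{done: end, retry: rec Z.…}
[5] & done  ✓  now at end
τ conforms to S (length 5)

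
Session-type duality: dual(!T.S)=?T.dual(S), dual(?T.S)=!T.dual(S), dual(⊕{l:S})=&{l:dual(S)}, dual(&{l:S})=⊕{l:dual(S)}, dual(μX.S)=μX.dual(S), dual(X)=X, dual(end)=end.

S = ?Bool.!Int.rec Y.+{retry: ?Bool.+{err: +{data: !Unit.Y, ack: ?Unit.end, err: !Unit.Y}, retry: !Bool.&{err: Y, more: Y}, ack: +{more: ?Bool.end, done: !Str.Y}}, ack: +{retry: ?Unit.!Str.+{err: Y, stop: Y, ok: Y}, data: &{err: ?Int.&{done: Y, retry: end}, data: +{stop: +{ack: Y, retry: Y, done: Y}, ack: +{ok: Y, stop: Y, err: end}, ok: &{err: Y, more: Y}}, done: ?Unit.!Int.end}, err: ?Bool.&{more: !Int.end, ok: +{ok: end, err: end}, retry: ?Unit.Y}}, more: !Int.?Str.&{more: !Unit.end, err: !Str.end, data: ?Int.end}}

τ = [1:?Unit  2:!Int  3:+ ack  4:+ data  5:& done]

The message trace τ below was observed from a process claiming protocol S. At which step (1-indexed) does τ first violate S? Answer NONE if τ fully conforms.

1

step 1: got ?Unit, protocol expects ?Bool  ✗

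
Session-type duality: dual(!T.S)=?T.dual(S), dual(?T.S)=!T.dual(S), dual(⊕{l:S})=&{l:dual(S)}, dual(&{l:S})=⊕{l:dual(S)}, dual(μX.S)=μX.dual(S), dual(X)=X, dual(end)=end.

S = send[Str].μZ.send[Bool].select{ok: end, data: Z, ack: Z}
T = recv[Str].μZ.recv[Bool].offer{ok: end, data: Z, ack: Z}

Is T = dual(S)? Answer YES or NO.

send[Str] | recv[Str]  match
  μZ | μZ  match (rec unchanged)
    send[Bool] | recv[Bool]  match
      select{ok,data,ack} | offer{ok,data,ack}  match same labels
        [ok]
          end | end  match
        [data]
          Z | Z  match
        [ack]
          Z | Z  match

YES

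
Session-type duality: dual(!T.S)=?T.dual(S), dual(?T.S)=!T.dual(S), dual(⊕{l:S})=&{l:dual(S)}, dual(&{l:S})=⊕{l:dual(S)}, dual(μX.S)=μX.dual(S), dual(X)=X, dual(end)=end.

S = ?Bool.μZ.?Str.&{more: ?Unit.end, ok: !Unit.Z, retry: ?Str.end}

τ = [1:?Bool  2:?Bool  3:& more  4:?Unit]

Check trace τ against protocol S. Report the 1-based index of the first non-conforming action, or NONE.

step 1: ?Bool  ok  state: μZ.…
step 2: got ?Bool, protocol expects ?Str  ✗

2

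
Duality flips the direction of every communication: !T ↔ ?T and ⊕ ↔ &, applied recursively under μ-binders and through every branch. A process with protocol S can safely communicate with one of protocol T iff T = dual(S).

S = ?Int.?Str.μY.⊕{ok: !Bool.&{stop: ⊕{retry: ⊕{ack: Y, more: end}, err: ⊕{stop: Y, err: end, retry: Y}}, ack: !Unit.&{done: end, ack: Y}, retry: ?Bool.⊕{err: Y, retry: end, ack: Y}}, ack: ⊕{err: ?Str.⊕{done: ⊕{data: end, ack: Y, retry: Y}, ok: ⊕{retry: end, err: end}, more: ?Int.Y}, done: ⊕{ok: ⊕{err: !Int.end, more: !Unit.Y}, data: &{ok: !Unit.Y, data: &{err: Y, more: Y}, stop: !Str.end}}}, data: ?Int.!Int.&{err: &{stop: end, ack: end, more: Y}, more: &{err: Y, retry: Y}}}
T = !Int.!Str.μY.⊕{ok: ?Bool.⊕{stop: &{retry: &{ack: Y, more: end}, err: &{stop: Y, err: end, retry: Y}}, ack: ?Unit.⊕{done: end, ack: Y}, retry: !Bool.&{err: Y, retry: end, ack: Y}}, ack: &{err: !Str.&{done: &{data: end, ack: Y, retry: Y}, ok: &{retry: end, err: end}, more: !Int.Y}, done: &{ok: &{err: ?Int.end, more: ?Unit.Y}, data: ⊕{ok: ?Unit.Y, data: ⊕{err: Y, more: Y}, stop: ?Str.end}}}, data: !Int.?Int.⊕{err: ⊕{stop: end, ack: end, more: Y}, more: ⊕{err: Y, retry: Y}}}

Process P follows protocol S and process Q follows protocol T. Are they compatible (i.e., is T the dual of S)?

NO

?Int vs !Int  ✓
  ?Str vs !Str  ✓
    μY vs μY  ✓ (binder kept)
      ⊕{ok,ack,data} vs ⊕{ok,ack,data}  ✗ choice polarity not flipped — not dual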